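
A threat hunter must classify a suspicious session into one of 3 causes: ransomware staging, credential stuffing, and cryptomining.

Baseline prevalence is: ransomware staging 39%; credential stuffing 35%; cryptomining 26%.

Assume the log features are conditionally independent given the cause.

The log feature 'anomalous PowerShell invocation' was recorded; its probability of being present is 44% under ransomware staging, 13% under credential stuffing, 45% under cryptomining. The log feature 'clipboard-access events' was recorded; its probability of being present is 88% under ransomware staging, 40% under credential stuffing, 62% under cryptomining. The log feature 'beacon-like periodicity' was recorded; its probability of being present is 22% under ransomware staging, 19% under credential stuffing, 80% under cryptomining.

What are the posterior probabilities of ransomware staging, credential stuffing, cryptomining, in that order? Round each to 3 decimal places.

0.351, 0.037, 0.613

By Bayes' rule with conditional independence, the unnormalized weight for each hypothesis is prior × ∏ likelihoods:
  ransomware staging: 0.39 × 0.44 × 0.88 × 0.22 = 0.033222
  credential stuffing: 0.35 × 0.13 × 0.40 × 0.19 = 0.003458
  cryptomining: 0.26 × 0.45 × 0.62 × 0.80 = 0.058032
Normalizing constant Z = 0.033222 + 0.003458 + 0.058032 = 0.094712.
P(ransomware staging | evidence) = 0.033222 / 0.094712 ≈ 0.351
P(credential stuffing | evidence) = 0.003458 / 0.094712 ≈ 0.037
P(cryptomining | evidence) = 0.058032 / 0.094712 ≈ 0.613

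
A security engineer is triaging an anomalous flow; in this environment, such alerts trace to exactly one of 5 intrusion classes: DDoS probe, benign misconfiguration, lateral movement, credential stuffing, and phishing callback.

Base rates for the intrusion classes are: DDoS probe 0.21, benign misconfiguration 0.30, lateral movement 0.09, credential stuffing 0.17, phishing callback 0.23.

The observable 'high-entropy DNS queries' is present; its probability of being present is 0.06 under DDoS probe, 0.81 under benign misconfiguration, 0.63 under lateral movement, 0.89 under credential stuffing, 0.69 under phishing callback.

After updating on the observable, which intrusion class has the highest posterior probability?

benign misconfiguration

For each hypothesis, the unnormalized posterior weight is prior × likelihood:
  DDoS probe: 0.21 × 0.06 = 0.0126
  benign misconfiguration: 0.30 × 0.81 = 0.243
  lateral movement: 0.09 × 0.63 = 0.0567
  credential stuffing: 0.17 × 0.89 = 0.1513
  phishing callback: 0.23 × 0.69 = 0.1587
Marginal likelihood of the evidence = 0.6223.
P(DDoS probe | evidence) ≈ 0.0126 / 0.6223 ≈ 0.020
P(benign misconfiguration | evidence) ≈ 0.243 / 0.6223 ≈ 0.390
P(lateral movement | evidence) ≈ 0.0567 / 0.6223 ≈ 0.091
P(credential stuffing | evidence) ≈ 0.1513 / 0.6223 ≈ 0.243
P(phishing callback | evidence) ≈ 0.1587 / 0.6223 ≈ 0.255
The largest is 0.390, so benign misconfiguration is most probable.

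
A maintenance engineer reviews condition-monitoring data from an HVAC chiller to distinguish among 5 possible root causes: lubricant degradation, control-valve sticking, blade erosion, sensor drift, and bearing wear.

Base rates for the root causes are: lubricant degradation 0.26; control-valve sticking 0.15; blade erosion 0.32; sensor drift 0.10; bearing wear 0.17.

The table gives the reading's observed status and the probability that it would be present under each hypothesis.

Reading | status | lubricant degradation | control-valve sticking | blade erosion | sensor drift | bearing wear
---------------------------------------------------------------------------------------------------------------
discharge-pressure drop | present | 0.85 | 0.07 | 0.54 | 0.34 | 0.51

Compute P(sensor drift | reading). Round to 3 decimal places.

Multiply each prior by the likelihood of the reading:
  lubricant degradation: 0.26 × 0.85 = 0.221
  control-valve sticking: 0.15 × 0.07 = 0.0105
  blade erosion: 0.32 × 0.54 = 0.1728
  sensor drift: 0.10 × 0.34 = 0.034
  bearing wear: 0.17 × 0.51 = 0.0867
The unnormalized weights sum to 0.525.
P(sensor drift | evidence) = 0.034 / 0.525 ≈ 0.065.

0.065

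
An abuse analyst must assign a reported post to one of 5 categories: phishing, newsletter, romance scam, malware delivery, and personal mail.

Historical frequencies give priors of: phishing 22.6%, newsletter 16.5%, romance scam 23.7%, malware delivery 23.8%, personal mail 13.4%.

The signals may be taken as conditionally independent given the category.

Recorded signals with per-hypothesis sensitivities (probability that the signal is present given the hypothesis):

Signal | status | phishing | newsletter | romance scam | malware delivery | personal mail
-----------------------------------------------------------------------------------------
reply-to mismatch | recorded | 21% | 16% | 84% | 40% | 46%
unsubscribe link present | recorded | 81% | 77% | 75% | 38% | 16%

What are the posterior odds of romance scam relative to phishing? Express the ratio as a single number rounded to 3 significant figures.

Unnormalized posterior weight (prior times the signal likelihoods) for each of the two hypotheses:
  romance scam: 0.237 × 0.84 × 0.75 = 0.14931
  phishing: 0.226 × 0.21 × 0.81 = 0.038443
Odds(romance scam : phishing) = 0.14931 / 0.038443 ≈ 3.88.

3.88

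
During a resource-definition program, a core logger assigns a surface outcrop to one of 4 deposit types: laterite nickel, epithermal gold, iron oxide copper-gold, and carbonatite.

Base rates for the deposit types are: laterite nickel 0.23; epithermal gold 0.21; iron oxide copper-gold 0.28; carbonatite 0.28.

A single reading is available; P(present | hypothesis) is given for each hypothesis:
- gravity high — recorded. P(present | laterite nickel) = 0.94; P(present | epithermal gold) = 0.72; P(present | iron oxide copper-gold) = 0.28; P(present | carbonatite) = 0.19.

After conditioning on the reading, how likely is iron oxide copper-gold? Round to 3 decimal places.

For each hypothesis, the unnormalized posterior weight is prior × likelihood:
  laterite nickel: 0.23 × 0.94 = 0.2162
  epithermal gold: 0.21 × 0.72 = 0.1512
  iron oxide copper-gold: 0.28 × 0.28 = 0.0784
  carbonatite: 0.28 × 0.19 = 0.0532
The unnormalized weights sum to 0.499.
P(iron oxide copper-gold | evidence) = 0.0784 / 0.499 ≈ 0.157.

0.157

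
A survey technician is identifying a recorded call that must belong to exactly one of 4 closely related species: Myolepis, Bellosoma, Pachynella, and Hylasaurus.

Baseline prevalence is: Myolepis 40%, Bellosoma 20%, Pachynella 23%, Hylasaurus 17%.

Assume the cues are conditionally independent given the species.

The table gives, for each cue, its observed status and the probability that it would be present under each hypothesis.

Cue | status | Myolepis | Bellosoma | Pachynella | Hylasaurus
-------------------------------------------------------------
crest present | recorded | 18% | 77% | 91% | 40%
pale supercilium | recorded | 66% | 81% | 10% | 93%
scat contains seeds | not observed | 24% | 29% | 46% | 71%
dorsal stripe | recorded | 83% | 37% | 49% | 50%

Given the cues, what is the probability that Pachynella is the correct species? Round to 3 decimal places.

For each hypothesis, the unnormalized posterior weight is prior × product of the cue likelihoods (using 1 − P(present | H) for each absent cue):
  Myolepis: 0.40 × 0.18 × 0.66 × (1 − 0.24) × 0.83 = 0.029976
  Bellosoma: 0.20 × 0.77 × 0.81 × (1 − 0.29) × 0.37 = 0.032769
  Pachynella: 0.23 × 0.91 × 0.10 × (1 − 0.46) × 0.49 = 0.0055381
  Hylasaurus: 0.17 × 0.40 × 0.93 × (1 − 0.71) × 0.50 = 0.0091698
Normalizing constant Z = 0.029976 + 0.032769 + 0.0055381 + 0.0091698 = 0.077453.
P(Pachynella | evidence) = 0.0055381 / 0.077453 ≈ 0.072.

0.072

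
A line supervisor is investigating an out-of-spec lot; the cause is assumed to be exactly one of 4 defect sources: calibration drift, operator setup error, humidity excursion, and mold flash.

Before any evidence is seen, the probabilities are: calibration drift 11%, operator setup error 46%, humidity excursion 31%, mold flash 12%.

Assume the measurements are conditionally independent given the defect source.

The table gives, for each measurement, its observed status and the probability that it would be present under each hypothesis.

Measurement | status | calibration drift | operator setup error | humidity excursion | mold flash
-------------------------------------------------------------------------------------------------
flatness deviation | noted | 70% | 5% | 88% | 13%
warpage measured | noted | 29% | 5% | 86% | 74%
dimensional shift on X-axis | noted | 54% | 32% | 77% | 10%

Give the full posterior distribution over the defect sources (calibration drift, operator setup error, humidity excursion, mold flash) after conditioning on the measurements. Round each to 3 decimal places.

For each hypothesis, the unnormalized posterior weight is prior × product of the measurement likelihoods:
  calibration drift: 0.11 × 0.70 × 0.29 × 0.54 = 0.012058
  operator setup error: 0.46 × 0.05 × 0.05 × 0.32 = 0.000368
  humidity excursion: 0.31 × 0.88 × 0.86 × 0.77 = 0.18065
  mold flash: 0.12 × 0.13 × 0.74 × 0.10 = 0.0011544
Marginal likelihood of the evidence = 0.19423.
P(calibration drift | evidence) = 0.012058 / 0.19423 ≈ 0.062
P(operator setup error | evidence) = 0.000368 / 0.19423 ≈ 0.002
P(humidity excursion | evidence) = 0.18065 / 0.19423 ≈ 0.930
P(mold flash | evidence) = 0.0011544 / 0.19423 ≈ 0.006

0.062, 0.002, 0.930, 0.006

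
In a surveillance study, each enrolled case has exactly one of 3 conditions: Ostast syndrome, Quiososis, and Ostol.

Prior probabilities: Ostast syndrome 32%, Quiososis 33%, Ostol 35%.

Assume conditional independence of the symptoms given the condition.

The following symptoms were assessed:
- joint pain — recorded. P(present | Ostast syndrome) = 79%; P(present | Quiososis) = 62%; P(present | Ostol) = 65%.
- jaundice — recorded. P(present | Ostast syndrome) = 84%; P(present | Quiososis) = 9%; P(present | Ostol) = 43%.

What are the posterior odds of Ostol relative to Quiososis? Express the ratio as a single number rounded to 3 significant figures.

5.31

Posterior odds equal prior odds times the likelihood ratio; only the two competing hypotheses matter.
  Ostol: 0.35 × 0.65 × 0.43 = 0.097825
  Quiososis: 0.33 × 0.62 × 0.09 = 0.018414
Posterior odds = 0.097825 / 0.018414 ≈ 5.31.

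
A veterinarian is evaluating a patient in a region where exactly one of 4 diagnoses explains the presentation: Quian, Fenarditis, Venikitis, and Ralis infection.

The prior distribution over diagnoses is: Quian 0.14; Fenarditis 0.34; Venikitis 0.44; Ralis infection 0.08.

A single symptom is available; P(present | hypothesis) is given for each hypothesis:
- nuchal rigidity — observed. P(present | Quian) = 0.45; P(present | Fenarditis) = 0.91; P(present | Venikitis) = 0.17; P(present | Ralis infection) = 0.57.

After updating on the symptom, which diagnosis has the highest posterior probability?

Fenarditis

For each hypothesis, the unnormalized posterior weight is prior × likelihood:
  Quian: 0.14 × 0.45 = 0.063
  Fenarditis: 0.34 × 0.91 = 0.3094
  Venikitis: 0.44 × 0.17 = 0.0748
  Ralis infection: 0.08 × 0.57 = 0.0456
Marginal likelihood of the evidence = 0.4928.
P(Quian | evidence) ≈ 0.063 / 0.4928 ≈ 0.128
P(Fenarditis | evidence) ≈ 0.3094 / 0.4928 ≈ 0.628
P(Venikitis | evidence) ≈ 0.0748 / 0.4928 ≈ 0.152
P(Ralis infection | evidence) ≈ 0.0456 / 0.4928 ≈ 0.093
The largest is 0.628, so Fenarditis is most probable.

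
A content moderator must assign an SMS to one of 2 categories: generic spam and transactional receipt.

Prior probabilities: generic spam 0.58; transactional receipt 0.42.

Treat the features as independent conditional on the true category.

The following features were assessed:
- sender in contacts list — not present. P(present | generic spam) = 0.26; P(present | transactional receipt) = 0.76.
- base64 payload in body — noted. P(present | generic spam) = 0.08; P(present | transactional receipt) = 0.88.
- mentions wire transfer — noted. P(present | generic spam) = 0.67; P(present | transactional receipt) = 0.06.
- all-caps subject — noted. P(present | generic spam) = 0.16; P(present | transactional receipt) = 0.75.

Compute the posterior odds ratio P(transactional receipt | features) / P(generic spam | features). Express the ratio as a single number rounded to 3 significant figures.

1.08

The normalizing constant cancels in an odds ratio, so compute prior × likelihood for the two hypotheses only (using 1 − P(present | H) for each absent feature):
  transactional receipt: 0.42 × (1 − 0.76) × 0.88 × 0.06 × 0.75 = 0.0039917
  generic spam: 0.58 × (1 − 0.26) × 0.08 × 0.67 × 0.16 = 0.0036808
Odds(transactional receipt : generic spam) = 0.0039917 / 0.0036808 ≈ 1.08.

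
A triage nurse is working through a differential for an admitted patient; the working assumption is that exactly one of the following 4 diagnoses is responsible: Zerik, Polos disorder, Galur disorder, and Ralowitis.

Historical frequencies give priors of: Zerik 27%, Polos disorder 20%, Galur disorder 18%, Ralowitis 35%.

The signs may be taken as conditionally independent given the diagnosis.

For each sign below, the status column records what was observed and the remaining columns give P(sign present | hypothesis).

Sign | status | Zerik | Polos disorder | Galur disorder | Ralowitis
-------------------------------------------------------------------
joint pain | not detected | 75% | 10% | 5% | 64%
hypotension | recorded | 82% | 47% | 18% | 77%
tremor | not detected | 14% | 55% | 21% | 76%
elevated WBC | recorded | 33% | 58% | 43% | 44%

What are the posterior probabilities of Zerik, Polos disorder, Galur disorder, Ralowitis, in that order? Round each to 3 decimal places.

0.269, 0.378, 0.179, 0.175

For each hypothesis, the unnormalized posterior weight is prior × product of the sign likelihoods (using 1 − P(present | H) for each absent sign):
  Zerik: 0.27 × (1 − 0.75) × 0.82 × (1 − 0.14) × 0.33 = 0.015708
  Polos disorder: 0.20 × (1 − 0.10) × 0.47 × (1 − 0.55) × 0.58 = 0.022081
  Galur disorder: 0.18 × (1 − 0.05) × 0.18 × (1 − 0.21) × 0.43 = 0.010456
  Ralowitis: 0.35 × (1 − 0.64) × 0.77 × (1 − 0.76) × 0.44 = 0.010245
Normalizing constant Z = 0.015708 + 0.022081 + 0.010456 + 0.010245 = 0.05849.
P(Zerik | evidence) = 0.015708 / 0.05849 ≈ 0.269
P(Polos disorder | evidence) = 0.022081 / 0.05849 ≈ 0.378
P(Galur disorder | evidence) = 0.010456 / 0.05849 ≈ 0.179
P(Ralowitis | evidence) = 0.010245 / 0.05849 ≈ 0.175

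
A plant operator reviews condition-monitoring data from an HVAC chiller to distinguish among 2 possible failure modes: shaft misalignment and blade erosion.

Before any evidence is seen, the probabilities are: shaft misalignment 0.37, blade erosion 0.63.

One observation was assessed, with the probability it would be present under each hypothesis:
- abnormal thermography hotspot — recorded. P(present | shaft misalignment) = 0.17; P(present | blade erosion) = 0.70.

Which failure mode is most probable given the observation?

By Bayes' rule, the unnormalized weight for each hypothesis is prior × likelihood:
  shaft misalignment: 0.37 × 0.17 = 0.0629
  blade erosion: 0.63 × 0.70 = 0.441
The unnormalized weights sum to 0.5039.
P(shaft misalignment | evidence) ≈ 0.0629 / 0.5039 ≈ 0.125
P(blade erosion | evidence) ≈ 0.441 / 0.5039 ≈ 0.875
The largest is 0.875, so blade erosion is most probable.

blade erosion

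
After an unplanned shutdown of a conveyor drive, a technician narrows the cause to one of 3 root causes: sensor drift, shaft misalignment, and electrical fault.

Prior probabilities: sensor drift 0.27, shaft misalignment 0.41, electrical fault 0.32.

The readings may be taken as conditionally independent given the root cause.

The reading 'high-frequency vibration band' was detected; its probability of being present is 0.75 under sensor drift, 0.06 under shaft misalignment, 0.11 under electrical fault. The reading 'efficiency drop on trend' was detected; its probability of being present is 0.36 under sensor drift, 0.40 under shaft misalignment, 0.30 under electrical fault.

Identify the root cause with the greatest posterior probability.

By Bayes' rule with conditional independence, the unnormalized weight for each hypothesis is prior × ∏ likelihoods:
  sensor drift: 0.27 × 0.75 × 0.36 = 0.0729
  shaft misalignment: 0.41 × 0.06 × 0.40 = 0.00984
  electrical fault: 0.32 × 0.11 × 0.30 = 0.01056
Normalizing constant Z = 0.0729 + 0.00984 + 0.01056 = 0.0933.
P(sensor drift | evidence) ≈ 0.0729 / 0.0933 ≈ 0.781
P(shaft misalignment | evidence) ≈ 0.00984 / 0.0933 ≈ 0.105
P(electrical fault | evidence) ≈ 0.01056 / 0.0933 ≈ 0.113
The largest is 0.781, so sensor drift is most probable.

sensor drift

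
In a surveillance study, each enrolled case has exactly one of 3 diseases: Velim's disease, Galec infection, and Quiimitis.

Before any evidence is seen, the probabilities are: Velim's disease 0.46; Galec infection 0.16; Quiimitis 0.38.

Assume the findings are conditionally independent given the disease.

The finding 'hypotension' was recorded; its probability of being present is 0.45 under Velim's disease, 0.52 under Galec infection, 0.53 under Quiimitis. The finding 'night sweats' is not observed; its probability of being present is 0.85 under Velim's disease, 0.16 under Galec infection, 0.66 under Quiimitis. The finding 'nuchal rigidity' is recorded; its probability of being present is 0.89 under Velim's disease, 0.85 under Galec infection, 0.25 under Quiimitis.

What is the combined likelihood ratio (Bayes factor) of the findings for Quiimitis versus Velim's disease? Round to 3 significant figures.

Take the product of per-finding likelihoods under each hypothesis (using 1 − P(present | H) for each absent finding), then divide.
  Quiimitis: 0.53 × (1 − 0.66) × 0.25 = 0.04505
  Velim's disease: 0.45 × (1 − 0.85) × 0.89 = 0.060075
Bayes factor = 0.04505 / 0.060075 ≈ 0.750

0.750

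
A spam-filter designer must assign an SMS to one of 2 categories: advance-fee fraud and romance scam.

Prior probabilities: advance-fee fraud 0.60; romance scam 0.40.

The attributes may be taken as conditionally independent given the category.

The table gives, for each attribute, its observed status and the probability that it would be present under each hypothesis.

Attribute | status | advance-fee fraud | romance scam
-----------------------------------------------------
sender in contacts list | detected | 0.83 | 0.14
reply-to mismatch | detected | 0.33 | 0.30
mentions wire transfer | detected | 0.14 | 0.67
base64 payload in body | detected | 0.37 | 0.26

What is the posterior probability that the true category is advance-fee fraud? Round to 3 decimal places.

0.744

For each hypothesis, the unnormalized posterior weight is prior × product of the attribute likelihoods:
  advance-fee fraud: 0.60 × 0.83 × 0.33 × 0.14 × 0.37 = 0.0085128
  romance scam: 0.40 × 0.14 × 0.30 × 0.67 × 0.26 = 0.0029266
Normalizing constant Z = 0.0085128 + 0.0029266 = 0.011439.
P(advance-fee fraud | evidence) = 0.0085128 / 0.011439 ≈ 0.744.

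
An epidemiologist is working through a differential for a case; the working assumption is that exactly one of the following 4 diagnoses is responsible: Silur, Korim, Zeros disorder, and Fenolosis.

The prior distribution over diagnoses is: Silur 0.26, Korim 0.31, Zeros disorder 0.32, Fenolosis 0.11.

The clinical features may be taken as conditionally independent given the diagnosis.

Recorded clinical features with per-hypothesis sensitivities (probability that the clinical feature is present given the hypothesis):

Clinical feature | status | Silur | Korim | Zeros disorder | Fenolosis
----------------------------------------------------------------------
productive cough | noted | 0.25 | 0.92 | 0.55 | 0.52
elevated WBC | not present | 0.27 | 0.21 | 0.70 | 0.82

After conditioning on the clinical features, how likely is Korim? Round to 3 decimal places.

0.671

For each hypothesis, the unnormalized posterior weight is prior × product of the clinical feature likelihoods (using 1 − P(present | H) for each absent clinical feature):
  Silur: 0.26 × 0.25 × (1 − 0.27) = 0.04745
  Korim: 0.31 × 0.92 × (1 − 0.21) = 0.22531
  Zeros disorder: 0.32 × 0.55 × (1 − 0.70) = 0.0528
  Fenolosis: 0.11 × 0.52 × (1 − 0.82) = 0.010296
Normalizing constant Z = 0.04745 + 0.22531 + 0.0528 + 0.010296 = 0.33585.
P(Korim | evidence) = 0.22531 / 0.33585 ≈ 0.671.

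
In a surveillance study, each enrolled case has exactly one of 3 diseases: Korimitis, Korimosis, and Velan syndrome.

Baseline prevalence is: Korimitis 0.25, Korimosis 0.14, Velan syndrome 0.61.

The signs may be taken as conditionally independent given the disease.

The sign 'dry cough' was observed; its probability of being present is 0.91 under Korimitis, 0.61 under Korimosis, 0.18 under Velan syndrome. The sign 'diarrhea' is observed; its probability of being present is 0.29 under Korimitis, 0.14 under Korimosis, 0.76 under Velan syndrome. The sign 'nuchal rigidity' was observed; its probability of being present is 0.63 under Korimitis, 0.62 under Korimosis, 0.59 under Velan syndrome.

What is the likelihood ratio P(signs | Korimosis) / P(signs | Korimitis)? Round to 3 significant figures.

Take the product of per-sign likelihoods under each hypothesis, then divide.
  Korimosis: 0.61 × 0.14 × 0.62 = 0.052948
  Korimitis: 0.91 × 0.29 × 0.63 = 0.16626
Bayes factor = 0.052948 / 0.16626 ≈ 0.318

0.318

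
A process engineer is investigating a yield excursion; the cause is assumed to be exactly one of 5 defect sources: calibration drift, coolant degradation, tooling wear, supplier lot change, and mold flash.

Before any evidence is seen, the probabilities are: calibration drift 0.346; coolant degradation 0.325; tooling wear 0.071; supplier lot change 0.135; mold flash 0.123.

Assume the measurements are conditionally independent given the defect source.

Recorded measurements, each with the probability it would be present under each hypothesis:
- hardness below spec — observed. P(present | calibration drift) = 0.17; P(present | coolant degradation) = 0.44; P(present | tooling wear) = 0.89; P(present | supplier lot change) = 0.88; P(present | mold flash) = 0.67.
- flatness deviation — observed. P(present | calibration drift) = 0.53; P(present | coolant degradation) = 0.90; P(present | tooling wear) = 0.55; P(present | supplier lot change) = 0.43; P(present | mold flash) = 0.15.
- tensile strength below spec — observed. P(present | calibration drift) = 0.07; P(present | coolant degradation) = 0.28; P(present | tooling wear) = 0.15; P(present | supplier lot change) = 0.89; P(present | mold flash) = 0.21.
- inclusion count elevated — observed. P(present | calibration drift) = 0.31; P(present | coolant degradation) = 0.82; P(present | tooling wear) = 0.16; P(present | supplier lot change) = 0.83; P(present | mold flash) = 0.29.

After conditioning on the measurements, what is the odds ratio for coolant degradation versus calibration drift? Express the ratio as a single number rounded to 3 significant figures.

Posterior odds equal prior odds times the likelihood ratio; only the two competing hypotheses matter.
  coolant degradation: 0.325 × 0.44 × 0.90 × 0.28 × 0.82 = 0.02955
  calibration drift: 0.346 × 0.17 × 0.53 × 0.07 × 0.31 = 0.00067649
Posterior odds = 0.02955 / 0.00067649 ≈ 43.7.

43.7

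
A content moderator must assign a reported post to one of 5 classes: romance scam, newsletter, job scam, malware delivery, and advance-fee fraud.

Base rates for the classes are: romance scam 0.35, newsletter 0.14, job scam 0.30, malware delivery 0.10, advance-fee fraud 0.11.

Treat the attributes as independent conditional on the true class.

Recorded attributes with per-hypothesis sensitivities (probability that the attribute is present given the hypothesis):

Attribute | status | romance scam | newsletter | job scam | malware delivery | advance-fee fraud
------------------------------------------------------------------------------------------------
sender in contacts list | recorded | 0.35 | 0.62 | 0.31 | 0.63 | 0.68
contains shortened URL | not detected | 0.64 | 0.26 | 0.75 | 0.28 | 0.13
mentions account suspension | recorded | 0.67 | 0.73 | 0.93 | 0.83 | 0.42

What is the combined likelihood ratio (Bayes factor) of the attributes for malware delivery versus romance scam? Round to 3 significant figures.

4.46

The Bayes factor is the ratio of the joint likelihoods of the attribute pattern under the two hypotheses (using 1 − P(present | H) for each absent attribute).
  malware delivery: 0.63 × (1 − 0.28) × 0.83 = 0.37649
  romance scam: 0.35 × (1 − 0.64) × 0.67 = 0.08442
Bayes factor = 0.37649 / 0.08442 ≈ 4.46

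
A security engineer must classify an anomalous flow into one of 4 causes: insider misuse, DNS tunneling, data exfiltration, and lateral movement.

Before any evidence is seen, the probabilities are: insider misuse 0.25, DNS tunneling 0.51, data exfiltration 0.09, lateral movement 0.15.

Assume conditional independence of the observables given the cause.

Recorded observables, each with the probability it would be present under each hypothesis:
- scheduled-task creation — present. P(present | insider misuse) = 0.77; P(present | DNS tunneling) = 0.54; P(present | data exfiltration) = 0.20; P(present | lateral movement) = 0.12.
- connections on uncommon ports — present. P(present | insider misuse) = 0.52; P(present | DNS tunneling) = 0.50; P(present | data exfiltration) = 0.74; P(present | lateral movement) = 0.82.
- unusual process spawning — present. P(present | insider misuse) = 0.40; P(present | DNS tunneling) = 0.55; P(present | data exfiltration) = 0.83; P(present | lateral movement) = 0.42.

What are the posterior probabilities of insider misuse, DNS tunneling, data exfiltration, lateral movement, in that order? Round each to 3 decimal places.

0.301, 0.569, 0.083, 0.047

For each hypothesis, the unnormalized posterior weight is prior × product of the observable likelihoods:
  insider misuse: 0.25 × 0.77 × 0.52 × 0.40 = 0.04004
  DNS tunneling: 0.51 × 0.54 × 0.50 × 0.55 = 0.075735
  data exfiltration: 0.09 × 0.20 × 0.74 × 0.83 = 0.011056
  lateral movement: 0.15 × 0.12 × 0.82 × 0.42 = 0.0061992
Marginal likelihood of the evidence = 0.13303.
P(insider misuse | evidence) = 0.04004 / 0.13303 ≈ 0.301
P(DNS tunneling | evidence) = 0.075735 / 0.13303 ≈ 0.569
P(data exfiltration | evidence) = 0.011056 / 0.13303 ≈ 0.083
P(lateral movement | evidence) = 0.0061992 / 0.13303 ≈ 0.047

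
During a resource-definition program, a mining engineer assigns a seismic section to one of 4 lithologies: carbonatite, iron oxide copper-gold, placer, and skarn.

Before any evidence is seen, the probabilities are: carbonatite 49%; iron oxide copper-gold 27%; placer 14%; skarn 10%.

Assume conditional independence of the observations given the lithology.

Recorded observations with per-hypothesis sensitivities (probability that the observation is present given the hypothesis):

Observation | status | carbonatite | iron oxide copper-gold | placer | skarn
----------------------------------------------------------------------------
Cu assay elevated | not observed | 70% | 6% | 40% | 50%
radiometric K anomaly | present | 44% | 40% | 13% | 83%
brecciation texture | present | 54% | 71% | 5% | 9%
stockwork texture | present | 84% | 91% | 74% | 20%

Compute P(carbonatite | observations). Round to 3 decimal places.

For each hypothesis, the unnormalized posterior weight is prior × product of the observation likelihoods (using 1 − P(present | H) for each absent observation):
  carbonatite: 0.49 × (1 − 0.70) × 0.44 × 0.54 × 0.84 = 0.029339
  iron oxide copper-gold: 0.27 × (1 − 0.06) × 0.40 × 0.71 × 0.91 = 0.065592
  placer: 0.14 × (1 − 0.40) × 0.13 × 0.05 × 0.74 = 0.00040404
  skarn: 0.10 × (1 − 0.50) × 0.83 × 0.09 × 0.20 = 0.000747
Marginal likelihood of the evidence = 0.096082.
P(carbonatite | evidence) = 0.029339 / 0.096082 ≈ 0.305.

0.305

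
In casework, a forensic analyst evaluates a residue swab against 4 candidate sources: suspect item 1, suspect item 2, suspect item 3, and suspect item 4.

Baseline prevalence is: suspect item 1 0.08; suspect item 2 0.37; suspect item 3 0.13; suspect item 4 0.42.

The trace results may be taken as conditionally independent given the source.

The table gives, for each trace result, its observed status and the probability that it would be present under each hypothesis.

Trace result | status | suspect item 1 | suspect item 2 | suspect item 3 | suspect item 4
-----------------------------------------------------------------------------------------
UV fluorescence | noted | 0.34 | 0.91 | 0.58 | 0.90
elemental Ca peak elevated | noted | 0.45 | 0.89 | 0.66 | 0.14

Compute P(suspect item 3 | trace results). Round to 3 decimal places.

0.120

For each hypothesis, the unnormalized posterior weight is prior × product of the trace result likelihoods:
  suspect item 1: 0.08 × 0.34 × 0.45 = 0.01224
  suspect item 2: 0.37 × 0.91 × 0.89 = 0.29966
  suspect item 3: 0.13 × 0.58 × 0.66 = 0.049764
  suspect item 4: 0.42 × 0.90 × 0.14 = 0.05292
Normalizing constant Z = 0.01224 + 0.29966 + 0.049764 + 0.05292 = 0.41459.
P(suspect item 3 | evidence) = 0.049764 / 0.41459 ≈ 0.120.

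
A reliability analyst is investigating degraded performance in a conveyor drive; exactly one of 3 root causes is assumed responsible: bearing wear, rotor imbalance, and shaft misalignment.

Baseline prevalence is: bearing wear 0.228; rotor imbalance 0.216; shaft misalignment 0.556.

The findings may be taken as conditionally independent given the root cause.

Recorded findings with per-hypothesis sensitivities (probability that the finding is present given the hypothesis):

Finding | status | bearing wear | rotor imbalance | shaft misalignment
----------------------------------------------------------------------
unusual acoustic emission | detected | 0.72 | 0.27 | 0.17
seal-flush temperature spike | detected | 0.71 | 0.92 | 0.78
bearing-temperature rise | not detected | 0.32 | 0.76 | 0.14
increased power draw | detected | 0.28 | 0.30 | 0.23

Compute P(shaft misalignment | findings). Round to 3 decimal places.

0.359

By Bayes' rule with conditional independence, the unnormalized weight for each hypothesis is prior × ∏ likelihoods (using 1 − P(present | H) for each absent finding):
  bearing wear: 0.228 × 0.72 × 0.71 × (1 − 0.32) × 0.28 = 0.022192
  rotor imbalance: 0.216 × 0.27 × 0.92 × (1 − 0.76) × 0.30 = 0.0038631
  shaft misalignment: 0.556 × 0.17 × 0.78 × (1 − 0.14) × 0.23 = 0.014583
The unnormalized weights sum to 0.040638.
P(shaft misalignment | evidence) = 0.014583 / 0.040638 ≈ 0.359.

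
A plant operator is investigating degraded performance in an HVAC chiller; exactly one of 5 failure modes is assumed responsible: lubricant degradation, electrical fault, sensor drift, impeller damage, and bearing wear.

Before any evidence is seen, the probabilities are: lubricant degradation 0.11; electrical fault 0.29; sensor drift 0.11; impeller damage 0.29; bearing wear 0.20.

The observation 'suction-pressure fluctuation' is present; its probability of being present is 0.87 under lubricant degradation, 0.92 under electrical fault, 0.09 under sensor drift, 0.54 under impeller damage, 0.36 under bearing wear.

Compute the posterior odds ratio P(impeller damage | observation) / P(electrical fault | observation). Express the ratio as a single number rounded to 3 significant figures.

Posterior odds equal prior odds times the likelihood ratio; only the two competing hypotheses matter.
  impeller damage: 0.29 × 0.54 = 0.1566
  electrical fault: 0.29 × 0.92 = 0.2668
Odds(impeller damage : electrical fault) = 0.1566 / 0.2668 ≈ 0.587.

0.587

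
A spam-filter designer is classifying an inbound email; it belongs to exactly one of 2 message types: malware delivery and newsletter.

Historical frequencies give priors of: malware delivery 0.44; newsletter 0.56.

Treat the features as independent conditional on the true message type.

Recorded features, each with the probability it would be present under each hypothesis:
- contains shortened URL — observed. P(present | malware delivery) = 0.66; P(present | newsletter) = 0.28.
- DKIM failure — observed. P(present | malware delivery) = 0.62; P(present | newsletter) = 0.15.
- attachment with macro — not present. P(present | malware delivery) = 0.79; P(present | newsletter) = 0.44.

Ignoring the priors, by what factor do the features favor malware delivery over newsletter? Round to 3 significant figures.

The Bayes factor is the ratio of the joint likelihoods of the feature pattern under the two hypotheses (using 1 − P(present | H) for each absent feature).
  malware delivery: 0.66 × 0.62 × (1 − 0.79) = 0.085932
  newsletter: 0.28 × 0.15 × (1 − 0.44) = 0.02352
Bayes factor = 0.085932 / 0.02352 ≈ 3.65

3.65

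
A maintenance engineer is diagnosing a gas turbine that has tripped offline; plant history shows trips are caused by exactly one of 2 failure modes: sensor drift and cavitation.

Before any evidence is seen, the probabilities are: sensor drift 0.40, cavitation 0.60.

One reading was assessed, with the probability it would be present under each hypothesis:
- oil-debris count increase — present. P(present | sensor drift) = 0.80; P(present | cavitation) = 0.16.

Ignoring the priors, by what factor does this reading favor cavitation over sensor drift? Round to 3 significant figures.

Likelihood of this reading under each hypothesis:
  cavitation: 0.16
  sensor drift: 0.8
Bayes factor = 0.16 / 0.8 ≈ 0.200

0.200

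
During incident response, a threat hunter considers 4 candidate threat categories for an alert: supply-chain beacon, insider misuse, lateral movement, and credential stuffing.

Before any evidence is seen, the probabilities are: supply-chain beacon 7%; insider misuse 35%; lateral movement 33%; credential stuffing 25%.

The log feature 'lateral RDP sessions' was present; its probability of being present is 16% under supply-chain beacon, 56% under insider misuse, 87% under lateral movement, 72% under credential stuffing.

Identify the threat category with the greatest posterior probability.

By Bayes' rule, the unnormalized weight for each hypothesis is prior × likelihood:
  supply-chain beacon: 0.07 × 0.16 = 0.0112
  insider misuse: 0.35 × 0.56 = 0.196
  lateral movement: 0.33 × 0.87 = 0.2871
  credential stuffing: 0.25 × 0.72 = 0.18
Marginal likelihood of the evidence = 0.6743.
P(supply-chain beacon | evidence) ≈ 0.0112 / 0.6743 ≈ 0.017
P(insider misuse | evidence) ≈ 0.196 / 0.6743 ≈ 0.291
P(lateral movement | evidence) ≈ 0.2871 / 0.6743 ≈ 0.426
P(credential stuffing | evidence) ≈ 0.18 / 0.6743 ≈ 0.267
The largest is 0.426, so lateral movement is most probable.

lateral movement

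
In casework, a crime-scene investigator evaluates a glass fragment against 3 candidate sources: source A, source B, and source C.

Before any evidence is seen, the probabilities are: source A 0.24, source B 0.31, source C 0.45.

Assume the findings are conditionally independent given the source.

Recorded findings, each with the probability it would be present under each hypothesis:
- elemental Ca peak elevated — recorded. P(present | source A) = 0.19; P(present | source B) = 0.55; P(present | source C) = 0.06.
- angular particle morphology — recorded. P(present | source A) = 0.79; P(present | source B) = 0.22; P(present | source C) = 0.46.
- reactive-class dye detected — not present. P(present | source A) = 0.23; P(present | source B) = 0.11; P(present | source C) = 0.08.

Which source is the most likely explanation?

source B

Multiply each prior by the joint likelihood of the evidence pattern (using 1 − P(present | H) for each absent finding):
  source A: 0.24 × 0.19 × 0.79 × (1 − 0.23) = 0.027738
  source B: 0.31 × 0.55 × 0.22 × (1 − 0.11) = 0.033384
  source C: 0.45 × 0.06 × 0.46 × (1 − 0.08) = 0.011426
The unnormalized weights sum to 0.072549.
P(source A | evidence) ≈ 0.027738 / 0.072549 ≈ 0.382
P(source B | evidence) ≈ 0.033384 / 0.072549 ≈ 0.460
P(source C | evidence) ≈ 0.011426 / 0.072549 ≈ 0.157
The largest is 0.460, so source B is most probable.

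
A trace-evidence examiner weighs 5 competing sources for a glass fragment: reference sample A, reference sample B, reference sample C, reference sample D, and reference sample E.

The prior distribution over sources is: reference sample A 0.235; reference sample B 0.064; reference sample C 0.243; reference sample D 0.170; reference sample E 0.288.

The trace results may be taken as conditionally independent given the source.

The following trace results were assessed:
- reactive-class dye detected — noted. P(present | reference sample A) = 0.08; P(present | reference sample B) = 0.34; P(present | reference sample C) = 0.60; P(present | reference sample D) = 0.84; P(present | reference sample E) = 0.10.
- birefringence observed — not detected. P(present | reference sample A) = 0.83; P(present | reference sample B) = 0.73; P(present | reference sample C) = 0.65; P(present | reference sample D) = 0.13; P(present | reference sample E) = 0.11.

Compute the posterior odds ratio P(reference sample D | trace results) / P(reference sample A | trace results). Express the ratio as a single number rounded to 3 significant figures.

38.9

Unnormalized posterior weight (prior times the trace result likelihoods) for each of the two hypotheses (using 1 − P(present | H) for each absent trace result):
  reference sample D: 0.170 × 0.84 × (1 − 0.13) = 0.12424
  reference sample A: 0.235 × 0.08 × (1 − 0.83) = 0.003196
Odds(reference sample D : reference sample A) = 0.12424 / 0.003196 ≈ 38.9.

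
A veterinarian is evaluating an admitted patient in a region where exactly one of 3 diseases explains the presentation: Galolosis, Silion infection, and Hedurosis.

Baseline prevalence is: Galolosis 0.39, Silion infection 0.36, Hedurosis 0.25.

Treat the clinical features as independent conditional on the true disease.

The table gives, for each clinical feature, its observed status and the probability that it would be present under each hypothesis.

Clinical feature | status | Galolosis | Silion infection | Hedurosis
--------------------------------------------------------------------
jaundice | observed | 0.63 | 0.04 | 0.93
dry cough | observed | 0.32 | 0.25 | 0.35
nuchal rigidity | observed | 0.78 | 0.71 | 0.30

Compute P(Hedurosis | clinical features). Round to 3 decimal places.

For each hypothesis, the unnormalized posterior weight is prior × product of the clinical feature likelihoods:
  Galolosis: 0.39 × 0.63 × 0.32 × 0.78 = 0.061327
  Silion infection: 0.36 × 0.04 × 0.25 × 0.71 = 0.002556
  Hedurosis: 0.25 × 0.93 × 0.35 × 0.30 = 0.024413
Marginal likelihood of the evidence = 0.088295.
P(Hedurosis | evidence) = 0.024413 / 0.088295 ≈ 0.276.

0.276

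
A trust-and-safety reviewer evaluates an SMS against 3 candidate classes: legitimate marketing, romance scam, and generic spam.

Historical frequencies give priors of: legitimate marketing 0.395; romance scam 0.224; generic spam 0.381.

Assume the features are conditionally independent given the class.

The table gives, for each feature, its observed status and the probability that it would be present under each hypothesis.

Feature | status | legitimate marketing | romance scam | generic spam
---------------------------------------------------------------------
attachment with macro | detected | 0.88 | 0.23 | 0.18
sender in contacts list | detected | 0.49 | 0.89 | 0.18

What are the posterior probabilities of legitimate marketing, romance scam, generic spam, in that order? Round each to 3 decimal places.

0.745, 0.201, 0.054

By Bayes' rule with conditional independence, the unnormalized weight for each hypothesis is prior × ∏ likelihoods:
  legitimate marketing: 0.395 × 0.88 × 0.49 = 0.17032
  romance scam: 0.224 × 0.23 × 0.89 = 0.045853
  generic spam: 0.381 × 0.18 × 0.18 = 0.012344
The unnormalized weights sum to 0.22852.
P(legitimate marketing | evidence) = 0.17032 / 0.22852 ≈ 0.745
P(romance scam | evidence) = 0.045853 / 0.22852 ≈ 0.201
P(generic spam | evidence) = 0.012344 / 0.22852 ≈ 0.054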